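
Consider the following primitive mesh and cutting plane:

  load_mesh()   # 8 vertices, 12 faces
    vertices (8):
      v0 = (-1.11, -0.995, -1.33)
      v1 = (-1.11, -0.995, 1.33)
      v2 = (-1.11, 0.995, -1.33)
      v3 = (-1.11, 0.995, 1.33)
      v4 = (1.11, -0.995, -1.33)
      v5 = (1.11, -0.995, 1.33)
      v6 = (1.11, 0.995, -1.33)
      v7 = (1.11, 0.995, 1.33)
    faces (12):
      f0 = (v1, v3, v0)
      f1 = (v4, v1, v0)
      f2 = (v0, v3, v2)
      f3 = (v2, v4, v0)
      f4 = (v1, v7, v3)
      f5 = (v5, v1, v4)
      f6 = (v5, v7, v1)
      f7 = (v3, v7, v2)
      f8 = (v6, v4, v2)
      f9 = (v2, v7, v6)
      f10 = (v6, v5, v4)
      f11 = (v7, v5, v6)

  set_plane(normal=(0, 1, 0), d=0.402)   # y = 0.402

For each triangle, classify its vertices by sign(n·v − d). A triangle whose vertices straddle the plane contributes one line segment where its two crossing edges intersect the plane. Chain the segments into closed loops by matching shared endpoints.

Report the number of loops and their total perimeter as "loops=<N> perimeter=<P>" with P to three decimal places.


loops=1 perimeter=9.760

Straddling triangles (8 of 12):
  (v1,v3,v0) [-+-] → (-1.11, 0.402, 1.33)–(-1.11, 0.402, 0.537347)  len=0.7927
  (v0,v3,v2) [-++] → (-1.11, 0.402, 0.537347)–(-1.11, 0.402, -1.33)  len=1.8673
  (v2,v4,v0) [+--] → (-0.448462, 0.402, -1.33)–(-1.11, 0.402, -1.33)  len=0.6615
  (v1,v7,v3) [-++] → (0.448462, 0.402, 1.33)–(-1.11, 0.402, 1.33)  len=1.5585
  (v5,v7,v1) [-+-] → (1.11, 0.402, 1.33)–(0.448462, 0.402, 1.33)  len=0.6615
  (v6,v4,v2) [+-+] → (1.11, 0.402, -1.33)–(-0.448462, 0.402, -1.33)  len=1.5585
  (v6,v5,v4) [+--] → (1.11, 0.402, -0.537347)–(1.11, 0.402, -1.33)  len=0.7927
  (v7,v5,v6) [+-+] → (1.11, 0.402, 1.33)–(1.11, 0.402, -0.537347)  len=1.8673

Chained into 1 loop(s):
  loop 1: 8 segments, perimeter = 9.7600
Total perimeter = 9.760


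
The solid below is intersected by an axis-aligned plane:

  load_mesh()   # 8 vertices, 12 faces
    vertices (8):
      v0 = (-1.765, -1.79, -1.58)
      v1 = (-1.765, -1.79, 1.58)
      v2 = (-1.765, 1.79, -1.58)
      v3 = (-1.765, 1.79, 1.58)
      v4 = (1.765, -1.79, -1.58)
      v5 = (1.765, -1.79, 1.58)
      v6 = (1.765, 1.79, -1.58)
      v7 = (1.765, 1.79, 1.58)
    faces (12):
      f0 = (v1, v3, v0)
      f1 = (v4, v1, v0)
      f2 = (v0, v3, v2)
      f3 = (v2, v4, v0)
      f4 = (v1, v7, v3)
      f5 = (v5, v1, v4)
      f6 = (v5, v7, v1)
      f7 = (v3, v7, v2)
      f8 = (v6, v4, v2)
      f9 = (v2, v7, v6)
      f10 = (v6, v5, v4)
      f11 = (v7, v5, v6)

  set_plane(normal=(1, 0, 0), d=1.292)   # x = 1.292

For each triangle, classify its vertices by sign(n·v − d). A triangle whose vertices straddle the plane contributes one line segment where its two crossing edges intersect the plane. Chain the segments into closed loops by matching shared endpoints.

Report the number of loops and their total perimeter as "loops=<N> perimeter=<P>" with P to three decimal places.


loops=1 perimeter=13.480

Straddling triangles (8 of 12):
  (v4,v1,v0) [+--] → (1.292, -1.79, -1.15658)–(1.292, -1.79, -1.58)  len=0.4234
  (v2,v4,v0) [-+-] → (1.292, -1.3103, -1.58)–(1.292, -1.79, -1.58)  len=0.4797
  (v1,v7,v3) [-+-] → (1.292, 1.3103, 1.58)–(1.292, 1.79, 1.58)  len=0.4797
  (v5,v1,v4) [+-+] → (1.292, -1.79, 1.58)–(1.292, -1.79, -1.15658)  len=2.7366
  (v5,v7,v1) [++-] → (1.292, 1.3103, 1.58)–(1.292, -1.79, 1.58)  len=3.1003
  (v3,v7,v2) [-+-] → (1.292, 1.79, 1.58)–(1.292, 1.79, 1.15658)  len=0.4234
  (v6,v4,v2) [++-] → (1.292, -1.3103, -1.58)–(1.292, 1.79, -1.58)  len=3.1003
  (v2,v7,v6) [-++] → (1.292, 1.79, 1.15658)–(1.292, 1.79, -1.58)  len=2.7366

Chained into 1 loop(s):
  loop 1: 8 segments, perimeter = 13.4800
Total perimeter = 13.480


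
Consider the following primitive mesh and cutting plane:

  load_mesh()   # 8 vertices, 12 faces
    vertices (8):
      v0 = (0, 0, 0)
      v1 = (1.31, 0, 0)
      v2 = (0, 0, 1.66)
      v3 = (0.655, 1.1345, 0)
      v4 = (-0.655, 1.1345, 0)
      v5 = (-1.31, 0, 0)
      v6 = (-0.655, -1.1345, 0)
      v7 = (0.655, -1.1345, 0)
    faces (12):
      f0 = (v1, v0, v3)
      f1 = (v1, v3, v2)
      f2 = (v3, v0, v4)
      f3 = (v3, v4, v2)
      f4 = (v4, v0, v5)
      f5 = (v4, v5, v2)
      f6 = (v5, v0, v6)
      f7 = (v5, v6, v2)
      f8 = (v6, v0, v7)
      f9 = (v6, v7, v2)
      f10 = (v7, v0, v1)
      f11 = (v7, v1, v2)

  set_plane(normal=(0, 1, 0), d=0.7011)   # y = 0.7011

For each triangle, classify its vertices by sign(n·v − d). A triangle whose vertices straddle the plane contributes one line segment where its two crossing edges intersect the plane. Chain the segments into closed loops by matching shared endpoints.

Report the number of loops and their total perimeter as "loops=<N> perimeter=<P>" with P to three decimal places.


Straddling triangles (6 of 12):
  (v1,v0,v3) [--+] → (0.404778, 0.7011, 0)–(0.905222, 0.7011, 0)  len=0.5004
  (v1,v3,v2) [-+-] → (0.905222, 0.7011, 0)–(0.404778, 0.7011, 0.634151)  len=0.8078
  (v3,v0,v4) [+-+] → (0.404778, 0.7011, 0)–(-0.404778, 0.7011, 0)  len=0.8096
  (v3,v4,v2) [++-] → (-0.404778, 0.7011, 0.634151)–(0.404778, 0.7011, 0.634151)  len=0.8096
  (v4,v0,v5) [+--] → (-0.404778, 0.7011, 0)–(-0.905222, 0.7011, 0)  len=0.5004
  (v4,v5,v2) [+--] → (-0.905222, 0.7011, 0)–(-0.404778, 0.7011, 0.634151)  len=0.8078

Chained into 1 loop(s):
  loop 1: 6 segments, perimeter = 4.2357
Total perimeter = 4.236

loops=1 perimeter=4.236


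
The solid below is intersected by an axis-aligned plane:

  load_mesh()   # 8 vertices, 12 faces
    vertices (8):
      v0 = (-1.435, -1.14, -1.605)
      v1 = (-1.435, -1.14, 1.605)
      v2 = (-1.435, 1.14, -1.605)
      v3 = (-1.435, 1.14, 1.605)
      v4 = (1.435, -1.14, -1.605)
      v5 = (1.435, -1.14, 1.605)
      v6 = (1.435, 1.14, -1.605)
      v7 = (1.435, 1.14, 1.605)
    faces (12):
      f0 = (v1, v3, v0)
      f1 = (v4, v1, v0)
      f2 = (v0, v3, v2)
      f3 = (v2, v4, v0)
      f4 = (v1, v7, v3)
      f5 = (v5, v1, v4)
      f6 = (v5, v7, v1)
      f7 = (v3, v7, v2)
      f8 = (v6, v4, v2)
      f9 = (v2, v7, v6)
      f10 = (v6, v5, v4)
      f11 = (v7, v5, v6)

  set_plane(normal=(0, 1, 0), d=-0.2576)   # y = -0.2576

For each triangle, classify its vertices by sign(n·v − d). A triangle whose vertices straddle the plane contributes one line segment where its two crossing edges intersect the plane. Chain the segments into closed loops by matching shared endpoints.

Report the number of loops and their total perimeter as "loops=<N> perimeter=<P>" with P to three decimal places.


Straddling triangles (8 of 12):
  (v1,v3,v0) [-+-] → (-1.435, -0.2576, 1.605)–(-1.435, -0.2576, -0.362674)  len=1.9677
  (v0,v3,v2) [-++] → (-1.435, -0.2576, -0.362674)–(-1.435, -0.2576, -1.605)  len=1.2423
  (v2,v4,v0) [+--] → (0.32426, -0.2576, -1.605)–(-1.435, -0.2576, -1.605)  len=1.7593
  (v1,v7,v3) [-++] → (-0.32426, -0.2576, 1.605)–(-1.435, -0.2576, 1.605)  len=1.1107
  (v5,v7,v1) [-+-] → (1.435, -0.2576, 1.605)–(-0.32426, -0.2576, 1.605)  len=1.7593
  (v6,v4,v2) [+-+] → (1.435, -0.2576, -1.605)–(0.32426, -0.2576, -1.605)  len=1.1107
  (v6,v5,v4) [+--] → (1.435, -0.2576, 0.362674)–(1.435, -0.2576, -1.605)  len=1.9677
  (v7,v5,v6) [+-+] → (1.435, -0.2576, 1.605)–(1.435, -0.2576, 0.362674)  len=1.2423

Chained into 1 loop(s):
  loop 1: 8 segments, perimeter = 12.1600
Total perimeter = 12.160

loops=1 perimeter=12.160


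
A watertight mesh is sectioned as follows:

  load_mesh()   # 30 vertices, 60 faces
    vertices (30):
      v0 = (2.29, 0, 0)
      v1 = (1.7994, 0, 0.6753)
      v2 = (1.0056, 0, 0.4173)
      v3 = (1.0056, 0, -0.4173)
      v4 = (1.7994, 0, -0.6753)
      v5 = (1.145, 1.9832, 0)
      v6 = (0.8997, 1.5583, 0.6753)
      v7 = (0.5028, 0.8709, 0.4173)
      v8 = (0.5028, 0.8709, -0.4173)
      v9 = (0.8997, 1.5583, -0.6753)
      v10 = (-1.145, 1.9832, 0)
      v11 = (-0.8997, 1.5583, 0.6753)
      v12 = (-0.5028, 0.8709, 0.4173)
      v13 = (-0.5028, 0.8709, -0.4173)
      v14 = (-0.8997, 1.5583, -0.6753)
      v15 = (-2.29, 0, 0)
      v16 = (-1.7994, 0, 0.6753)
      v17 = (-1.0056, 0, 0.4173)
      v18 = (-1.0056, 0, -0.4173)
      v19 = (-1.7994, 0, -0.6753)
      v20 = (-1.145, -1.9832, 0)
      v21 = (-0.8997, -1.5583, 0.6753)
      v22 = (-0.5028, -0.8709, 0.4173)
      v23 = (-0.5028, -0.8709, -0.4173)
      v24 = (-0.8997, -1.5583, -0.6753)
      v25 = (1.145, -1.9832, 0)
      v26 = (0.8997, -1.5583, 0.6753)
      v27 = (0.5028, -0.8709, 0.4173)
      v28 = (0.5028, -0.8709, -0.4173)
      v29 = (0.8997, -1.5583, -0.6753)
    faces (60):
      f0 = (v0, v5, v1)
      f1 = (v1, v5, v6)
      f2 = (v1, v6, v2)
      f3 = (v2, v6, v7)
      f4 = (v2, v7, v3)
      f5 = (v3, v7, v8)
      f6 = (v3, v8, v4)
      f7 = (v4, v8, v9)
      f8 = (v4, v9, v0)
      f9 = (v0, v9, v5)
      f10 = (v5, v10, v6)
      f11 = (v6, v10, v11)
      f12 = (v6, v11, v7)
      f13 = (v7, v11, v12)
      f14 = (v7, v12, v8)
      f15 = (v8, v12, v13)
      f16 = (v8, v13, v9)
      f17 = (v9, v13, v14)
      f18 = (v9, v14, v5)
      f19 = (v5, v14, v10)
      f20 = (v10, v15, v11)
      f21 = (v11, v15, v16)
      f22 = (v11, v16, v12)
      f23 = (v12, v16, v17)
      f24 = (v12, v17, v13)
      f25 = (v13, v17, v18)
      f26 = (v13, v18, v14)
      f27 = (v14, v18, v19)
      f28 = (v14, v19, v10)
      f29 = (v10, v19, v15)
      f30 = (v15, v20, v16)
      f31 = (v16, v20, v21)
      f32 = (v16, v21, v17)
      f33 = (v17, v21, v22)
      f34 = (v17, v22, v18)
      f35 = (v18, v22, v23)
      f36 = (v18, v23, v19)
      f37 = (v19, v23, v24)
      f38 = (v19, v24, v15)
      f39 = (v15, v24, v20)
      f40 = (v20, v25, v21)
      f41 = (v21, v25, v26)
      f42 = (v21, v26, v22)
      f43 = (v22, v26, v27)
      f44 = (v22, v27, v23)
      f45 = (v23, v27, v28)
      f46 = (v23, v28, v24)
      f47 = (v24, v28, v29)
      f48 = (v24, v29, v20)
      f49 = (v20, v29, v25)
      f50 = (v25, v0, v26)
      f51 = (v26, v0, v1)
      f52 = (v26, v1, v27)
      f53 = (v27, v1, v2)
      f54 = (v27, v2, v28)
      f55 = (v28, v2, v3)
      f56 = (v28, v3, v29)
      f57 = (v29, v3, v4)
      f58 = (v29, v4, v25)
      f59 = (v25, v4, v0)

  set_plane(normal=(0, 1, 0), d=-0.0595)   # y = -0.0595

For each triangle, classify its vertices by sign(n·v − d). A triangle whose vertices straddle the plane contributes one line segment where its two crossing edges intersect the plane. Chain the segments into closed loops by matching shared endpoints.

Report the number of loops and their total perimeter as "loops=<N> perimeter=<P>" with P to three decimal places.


loops=2 perimeter=8.347

Straddling triangles (20 of 60):
  (v15,v20,v16) [+-+] → (-2.25565, -0.0595, 0)–(-1.77977, -0.0595, 0.65504)  len=0.8097
  (v16,v20,v21) [+--] → (-1.77977, -0.0595, 0.65504)–(-1.76505, -0.0595, 0.6753)  len=0.0250
  (v16,v21,v17) [+-+] → (-1.76505, -0.0595, 0.6753)–(-1.00156, -0.0595, 0.427151)  len=0.8028
  (v17,v21,v22) [+--] → (-1.00156, -0.0595, 0.427151)–(-0.971249, -0.0595, 0.4173)  len=0.0319
  (v17,v22,v18) [+-+] → (-0.971249, -0.0595, 0.4173)–(-0.971249, -0.0595, -0.36028)  len=0.7776
  (v18,v22,v23) [+--] → (-0.971249, -0.0595, -0.36028)–(-0.971249, -0.0595, -0.4173)  len=0.0570
  (v18,v23,v19) [+-+] → (-0.971249, -0.0595, -0.4173)–(-1.71082, -0.0595, -0.657673)  len=0.7776
  (v19,v23,v24) [+--] → (-1.71082, -0.0595, -0.657673)–(-1.76505, -0.0595, -0.6753)  len=0.0570
  (v19,v24,v15) [+-+] → (-1.76505, -0.0595, -0.6753)–(-2.23691, -0.0595, -0.0257847)  len=0.8028
  (v15,v24,v20) [+--] → (-2.23691, -0.0595, -0.0257847)–(-2.25565, -0.0595, 0)  len=0.0319
  (v25,v0,v26) [-+-] → (2.25565, -0.0595, 0)–(2.23691, -0.0595, 0.0257847)  len=0.0319
  (v26,v0,v1) [-++] → (2.23691, -0.0595, 0.0257847)–(1.76505, -0.0595, 0.6753)  len=0.8028
  (v26,v1,v27) [-+-] → (1.76505, -0.0595, 0.6753)–(1.71082, -0.0595, 0.657673)  len=0.0570
  (v27,v1,v2) [-++] → (1.71082, -0.0595, 0.657673)–(0.971249, -0.0595, 0.4173)  len=0.7776
  (v27,v2,v28) [-+-] → (0.971249, -0.0595, 0.4173)–(0.971249, -0.0595, 0.36028)  len=0.0570
  (v28,v2,v3) [-++] → (0.971249, -0.0595, 0.36028)–(0.971249, -0.0595, -0.4173)  len=0.7776
  (v28,v3,v29) [-+-] → (0.971249, -0.0595, -0.4173)–(1.00156, -0.0595, -0.427151)  len=0.0319
  (v29,v3,v4) [-++] → (1.00156, -0.0595, -0.427151)–(1.76505, -0.0595, -0.6753)  len=0.8028
  (v29,v4,v25) [-+-] → (1.76505, -0.0595, -0.6753)–(1.77977, -0.0595, -0.65504)  len=0.0250
  (v25,v4,v0) [-++] → (1.77977, -0.0595, -0.65504)–(2.25565, -0.0595, 0)  len=0.8097

Chained into 2 loop(s):
  loop 1: 10 segments, perimeter = 4.1733
  loop 2: 10 segments, perimeter = 4.1733
Total perimeter = 8.347


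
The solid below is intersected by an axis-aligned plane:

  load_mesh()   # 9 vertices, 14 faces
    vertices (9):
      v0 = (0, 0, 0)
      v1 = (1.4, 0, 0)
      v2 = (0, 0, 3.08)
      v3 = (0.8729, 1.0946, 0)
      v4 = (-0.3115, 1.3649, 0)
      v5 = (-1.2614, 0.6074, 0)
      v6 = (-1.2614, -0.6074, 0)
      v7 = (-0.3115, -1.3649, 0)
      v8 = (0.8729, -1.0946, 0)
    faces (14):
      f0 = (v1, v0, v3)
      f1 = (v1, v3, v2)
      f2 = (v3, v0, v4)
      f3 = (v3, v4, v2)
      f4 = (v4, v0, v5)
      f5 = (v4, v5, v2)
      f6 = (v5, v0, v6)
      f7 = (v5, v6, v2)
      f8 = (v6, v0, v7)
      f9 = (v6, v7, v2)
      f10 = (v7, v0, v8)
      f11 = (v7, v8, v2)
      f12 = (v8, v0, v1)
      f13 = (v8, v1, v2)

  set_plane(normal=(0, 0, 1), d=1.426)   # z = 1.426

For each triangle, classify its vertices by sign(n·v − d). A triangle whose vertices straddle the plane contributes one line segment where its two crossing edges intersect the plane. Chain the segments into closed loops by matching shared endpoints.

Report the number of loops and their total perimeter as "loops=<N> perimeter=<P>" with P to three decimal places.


loops=1 perimeter=4.567

Straddling triangles (7 of 14):
  (v1,v3,v2) [--+] → (0.468759, 0.587814, 1.426)–(0.751818, 0, 1.426)  len=0.6524
  (v3,v4,v2) [--+] → (-0.16728, 0.732969, 1.426)–(0.468759, 0.587814, 1.426)  len=0.6524
  (v4,v5,v2) [--+] → (-0.677388, 0.326182, 1.426)–(-0.16728, 0.732969, 1.426)  len=0.6524
  (v5,v6,v2) [--+] → (-0.677388, -0.326182, 1.426)–(-0.677388, 0.326182, 1.426)  len=0.6524
  (v6,v7,v2) [--+] → (-0.16728, -0.732969, 1.426)–(-0.677388, -0.326182, 1.426)  len=0.6524
  (v7,v8,v2) [--+] → (0.468759, -0.587814, 1.426)–(-0.16728, -0.732969, 1.426)  len=0.6524
  (v8,v1,v2) [--+] → (0.751818, 0, 1.426)–(0.468759, -0.587814, 1.426)  len=0.6524

Chained into 1 loop(s):
  loop 1: 7 segments, perimeter = 4.5669
Total perimeter = 4.567


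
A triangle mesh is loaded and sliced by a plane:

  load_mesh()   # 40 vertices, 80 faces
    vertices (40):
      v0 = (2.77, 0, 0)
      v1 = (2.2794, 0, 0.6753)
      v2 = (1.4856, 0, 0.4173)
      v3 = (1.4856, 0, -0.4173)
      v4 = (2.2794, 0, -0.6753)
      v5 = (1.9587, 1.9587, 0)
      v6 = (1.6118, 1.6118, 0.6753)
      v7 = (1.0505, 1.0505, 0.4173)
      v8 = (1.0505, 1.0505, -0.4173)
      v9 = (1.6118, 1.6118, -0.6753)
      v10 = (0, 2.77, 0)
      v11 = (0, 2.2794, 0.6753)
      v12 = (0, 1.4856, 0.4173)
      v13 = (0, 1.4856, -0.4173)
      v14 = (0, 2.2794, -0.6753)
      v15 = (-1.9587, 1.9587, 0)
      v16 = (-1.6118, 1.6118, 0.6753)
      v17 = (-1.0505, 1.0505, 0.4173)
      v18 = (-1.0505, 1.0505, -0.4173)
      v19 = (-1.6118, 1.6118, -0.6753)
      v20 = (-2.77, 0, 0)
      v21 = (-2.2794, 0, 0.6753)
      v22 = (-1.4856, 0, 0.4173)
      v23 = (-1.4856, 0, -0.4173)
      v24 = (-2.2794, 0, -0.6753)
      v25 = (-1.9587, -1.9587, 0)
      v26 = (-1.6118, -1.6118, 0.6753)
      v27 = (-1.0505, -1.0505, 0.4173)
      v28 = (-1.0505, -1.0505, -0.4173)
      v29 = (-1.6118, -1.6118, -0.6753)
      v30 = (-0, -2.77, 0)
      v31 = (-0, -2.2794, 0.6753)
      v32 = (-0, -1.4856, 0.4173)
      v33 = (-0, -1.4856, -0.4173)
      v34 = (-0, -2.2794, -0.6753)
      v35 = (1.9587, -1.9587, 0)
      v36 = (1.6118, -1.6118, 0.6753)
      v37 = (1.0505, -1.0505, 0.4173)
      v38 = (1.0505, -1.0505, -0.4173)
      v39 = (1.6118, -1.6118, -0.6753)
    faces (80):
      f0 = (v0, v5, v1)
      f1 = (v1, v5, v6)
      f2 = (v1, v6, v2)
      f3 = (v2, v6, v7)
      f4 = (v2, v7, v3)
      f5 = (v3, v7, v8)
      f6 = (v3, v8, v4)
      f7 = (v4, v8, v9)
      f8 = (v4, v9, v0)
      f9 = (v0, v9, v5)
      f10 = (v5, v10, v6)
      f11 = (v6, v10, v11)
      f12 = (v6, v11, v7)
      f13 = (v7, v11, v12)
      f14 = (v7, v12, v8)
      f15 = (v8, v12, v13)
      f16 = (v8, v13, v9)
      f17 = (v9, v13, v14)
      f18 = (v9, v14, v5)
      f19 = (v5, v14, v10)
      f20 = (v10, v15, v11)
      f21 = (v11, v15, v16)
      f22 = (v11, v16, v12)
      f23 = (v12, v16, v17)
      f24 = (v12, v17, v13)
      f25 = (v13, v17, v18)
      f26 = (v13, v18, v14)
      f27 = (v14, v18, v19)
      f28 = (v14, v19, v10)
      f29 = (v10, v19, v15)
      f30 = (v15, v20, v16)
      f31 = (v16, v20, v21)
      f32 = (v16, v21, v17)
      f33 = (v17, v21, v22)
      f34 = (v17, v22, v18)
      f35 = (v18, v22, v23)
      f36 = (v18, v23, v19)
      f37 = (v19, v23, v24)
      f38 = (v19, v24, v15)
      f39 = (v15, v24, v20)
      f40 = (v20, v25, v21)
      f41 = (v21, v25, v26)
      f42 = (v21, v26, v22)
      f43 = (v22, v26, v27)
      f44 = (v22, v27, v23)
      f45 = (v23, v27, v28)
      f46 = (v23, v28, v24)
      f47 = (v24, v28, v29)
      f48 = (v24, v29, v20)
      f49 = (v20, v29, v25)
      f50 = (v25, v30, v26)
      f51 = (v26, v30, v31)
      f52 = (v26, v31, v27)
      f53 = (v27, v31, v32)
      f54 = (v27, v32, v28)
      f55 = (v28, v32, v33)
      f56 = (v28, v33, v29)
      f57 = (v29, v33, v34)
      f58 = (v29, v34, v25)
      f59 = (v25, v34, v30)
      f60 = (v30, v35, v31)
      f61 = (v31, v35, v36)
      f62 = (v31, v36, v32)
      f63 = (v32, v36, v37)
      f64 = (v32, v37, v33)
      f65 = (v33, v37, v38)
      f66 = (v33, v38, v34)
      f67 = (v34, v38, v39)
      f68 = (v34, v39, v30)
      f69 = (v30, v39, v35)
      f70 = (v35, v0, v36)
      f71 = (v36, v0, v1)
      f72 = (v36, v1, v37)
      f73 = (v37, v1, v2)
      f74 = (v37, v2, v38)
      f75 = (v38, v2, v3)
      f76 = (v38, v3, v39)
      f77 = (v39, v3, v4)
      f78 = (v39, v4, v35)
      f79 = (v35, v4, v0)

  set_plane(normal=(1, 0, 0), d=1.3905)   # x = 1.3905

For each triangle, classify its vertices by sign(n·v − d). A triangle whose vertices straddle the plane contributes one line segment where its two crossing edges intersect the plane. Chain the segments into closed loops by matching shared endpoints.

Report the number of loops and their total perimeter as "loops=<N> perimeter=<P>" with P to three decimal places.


loops=2 perimeter=11.010

Straddling triangles (24 of 80):
  (v2,v6,v7) [++-] → (1.3905, 1.3905, 0.57358)–(1.3905, 0.229608, 0.4173)  len=1.1714
  (v2,v7,v3) [+-+] → (1.3905, 0.229608, 0.4173)–(1.3905, 0.229608, -0.234881)  len=0.6522
  (v3,v7,v8) [+--] → (1.3905, 0.229608, -0.234881)–(1.3905, 0.229608, -0.4173)  len=0.1824
  (v3,v8,v4) [+-+] → (1.3905, 0.229608, -0.4173)–(1.3905, 0.759858, -0.488681)  len=0.5350
  (v4,v8,v9) [+-+] → (1.3905, 0.759858, -0.488681)–(1.3905, 1.3905, -0.57358)  len=0.6363
  (v5,v10,v6) [+-+] → (1.3905, 2.19405, 0)–(1.3905, 1.77082, 0.582581)  len=0.7201
  (v6,v10,v11) [+--] → (1.3905, 1.77082, 0.582581)–(1.3905, 1.70346, 0.6753)  len=0.1146
  (v6,v11,v7) [+--] → (1.3905, 1.70346, 0.6753)–(1.3905, 1.3905, 0.57358)  len=0.3291
  (v8,v13,v9) [--+] → (1.3905, 1.59447, -0.639877)–(1.3905, 1.3905, -0.57358)  len=0.2145
  (v9,v13,v14) [+--] → (1.3905, 1.59447, -0.639877)–(1.3905, 1.70346, -0.6753)  len=0.1146
  (v9,v14,v5) [+-+] → (1.3905, 1.70346, -0.6753)–(1.3905, 2.05173, -0.195898)  len=0.5926
  (v5,v14,v10) [+--] → (1.3905, 2.05173, -0.195898)–(1.3905, 2.19405, 0)  len=0.2421
  (v30,v35,v31) [-+-] → (1.3905, -2.19405, 0)–(1.3905, -2.05173, 0.195898)  len=0.2421
  (v31,v35,v36) [-++] → (1.3905, -2.05173, 0.195898)–(1.3905, -1.70346, 0.6753)  len=0.5926
  (v31,v36,v32) [-+-] → (1.3905, -1.70346, 0.6753)–(1.3905, -1.59447, 0.639877)  len=0.1146
  (v32,v36,v37) [-+-] → (1.3905, -1.59447, 0.639877)–(1.3905, -1.3905, 0.57358)  len=0.2145
  (v34,v38,v39) [--+] → (1.3905, -1.3905, -0.57358)–(1.3905, -1.70346, -0.6753)  len=0.3291
  (v34,v39,v30) [-+-] → (1.3905, -1.70346, -0.6753)–(1.3905, -1.77082, -0.582581)  len=0.1146
  (v30,v39,v35) [-++] → (1.3905, -1.77082, -0.582581)–(1.3905, -2.19405, 0)  len=0.7201
  (v36,v1,v37) [++-] → (1.3905, -0.759858, 0.488681)–(1.3905, -1.3905, 0.57358)  len=0.6363
  (v37,v1,v2) [-++] → (1.3905, -0.759858, 0.488681)–(1.3905, -0.229608, 0.4173)  len=0.5350
  (v37,v2,v38) [-+-] → (1.3905, -0.229608, 0.4173)–(1.3905, -0.229608, 0.234881)  len=0.1824
  (v38,v2,v3) [-++] → (1.3905, -0.229608, 0.234881)–(1.3905, -0.229608, -0.4173)  len=0.6522
  (v38,v3,v39) [-++] → (1.3905, -0.229608, -0.4173)–(1.3905, -1.3905, -0.57358)  len=1.1714

Chained into 2 loop(s):
  loop 1: 12 segments, perimeter = 5.5049
  loop 2: 12 segments, perimeter = 5.5049
Total perimeter = 11.010


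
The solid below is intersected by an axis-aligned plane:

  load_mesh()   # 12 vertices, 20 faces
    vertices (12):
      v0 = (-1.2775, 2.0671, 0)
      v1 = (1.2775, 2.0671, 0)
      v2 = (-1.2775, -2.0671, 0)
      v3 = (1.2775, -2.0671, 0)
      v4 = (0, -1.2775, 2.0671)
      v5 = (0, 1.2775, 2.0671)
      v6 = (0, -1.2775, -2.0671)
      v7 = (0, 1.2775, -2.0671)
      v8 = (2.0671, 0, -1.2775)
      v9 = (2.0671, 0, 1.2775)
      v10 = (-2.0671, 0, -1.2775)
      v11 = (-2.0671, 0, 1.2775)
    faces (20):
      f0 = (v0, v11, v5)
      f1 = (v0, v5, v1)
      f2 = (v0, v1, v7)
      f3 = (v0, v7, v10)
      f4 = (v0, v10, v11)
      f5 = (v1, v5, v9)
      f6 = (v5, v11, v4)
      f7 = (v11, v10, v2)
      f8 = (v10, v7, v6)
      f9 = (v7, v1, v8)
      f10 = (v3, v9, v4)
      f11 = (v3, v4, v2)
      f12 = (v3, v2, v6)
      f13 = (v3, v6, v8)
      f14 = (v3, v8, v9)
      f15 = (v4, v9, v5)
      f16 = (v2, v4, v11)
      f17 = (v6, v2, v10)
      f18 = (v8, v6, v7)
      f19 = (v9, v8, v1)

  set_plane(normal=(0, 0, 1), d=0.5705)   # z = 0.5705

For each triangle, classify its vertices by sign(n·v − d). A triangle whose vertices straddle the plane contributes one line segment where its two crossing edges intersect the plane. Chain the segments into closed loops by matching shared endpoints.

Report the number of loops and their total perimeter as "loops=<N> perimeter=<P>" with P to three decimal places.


Straddling triangles (10 of 20):
  (v0,v11,v5) [-++] → (-1.63012, 1.14398, 0.5705)–(-0.924922, 1.84918, 0.5705)  len=0.9973
  (v0,v5,v1) [-+-] → (-0.924922, 1.84918, 0.5705)–(0.924922, 1.84918, 0.5705)  len=1.8498
  (v0,v10,v11) [--+] → (-2.0671, 0, 0.5705)–(-1.63012, 1.14398, 0.5705)  len=1.2246
  (v1,v5,v9) [-++] → (0.924922, 1.84918, 0.5705)–(1.63012, 1.14398, 0.5705)  len=0.9973
  (v11,v10,v2) [+--] → (-2.0671, 0, 0.5705)–(-1.63012, -1.14398, 0.5705)  len=1.2246
  (v3,v9,v4) [-++] → (1.63012, -1.14398, 0.5705)–(0.924922, -1.84918, 0.5705)  len=0.9973
  (v3,v4,v2) [-+-] → (0.924922, -1.84918, 0.5705)–(-0.924922, -1.84918, 0.5705)  len=1.8498
  (v3,v8,v9) [--+] → (2.0671, 0, 0.5705)–(1.63012, -1.14398, 0.5705)  len=1.2246
  (v2,v4,v11) [-++] → (-0.924922, -1.84918, 0.5705)–(-1.63012, -1.14398, 0.5705)  len=0.9973
  (v9,v8,v1) [+--] → (2.0671, 0, 0.5705)–(1.63012, 1.14398, 0.5705)  len=1.2246

Chained into 1 loop(s):
  loop 1: 10 segments, perimeter = 12.5873
Total perimeter = 12.587

loops=1 perimeter=12.587


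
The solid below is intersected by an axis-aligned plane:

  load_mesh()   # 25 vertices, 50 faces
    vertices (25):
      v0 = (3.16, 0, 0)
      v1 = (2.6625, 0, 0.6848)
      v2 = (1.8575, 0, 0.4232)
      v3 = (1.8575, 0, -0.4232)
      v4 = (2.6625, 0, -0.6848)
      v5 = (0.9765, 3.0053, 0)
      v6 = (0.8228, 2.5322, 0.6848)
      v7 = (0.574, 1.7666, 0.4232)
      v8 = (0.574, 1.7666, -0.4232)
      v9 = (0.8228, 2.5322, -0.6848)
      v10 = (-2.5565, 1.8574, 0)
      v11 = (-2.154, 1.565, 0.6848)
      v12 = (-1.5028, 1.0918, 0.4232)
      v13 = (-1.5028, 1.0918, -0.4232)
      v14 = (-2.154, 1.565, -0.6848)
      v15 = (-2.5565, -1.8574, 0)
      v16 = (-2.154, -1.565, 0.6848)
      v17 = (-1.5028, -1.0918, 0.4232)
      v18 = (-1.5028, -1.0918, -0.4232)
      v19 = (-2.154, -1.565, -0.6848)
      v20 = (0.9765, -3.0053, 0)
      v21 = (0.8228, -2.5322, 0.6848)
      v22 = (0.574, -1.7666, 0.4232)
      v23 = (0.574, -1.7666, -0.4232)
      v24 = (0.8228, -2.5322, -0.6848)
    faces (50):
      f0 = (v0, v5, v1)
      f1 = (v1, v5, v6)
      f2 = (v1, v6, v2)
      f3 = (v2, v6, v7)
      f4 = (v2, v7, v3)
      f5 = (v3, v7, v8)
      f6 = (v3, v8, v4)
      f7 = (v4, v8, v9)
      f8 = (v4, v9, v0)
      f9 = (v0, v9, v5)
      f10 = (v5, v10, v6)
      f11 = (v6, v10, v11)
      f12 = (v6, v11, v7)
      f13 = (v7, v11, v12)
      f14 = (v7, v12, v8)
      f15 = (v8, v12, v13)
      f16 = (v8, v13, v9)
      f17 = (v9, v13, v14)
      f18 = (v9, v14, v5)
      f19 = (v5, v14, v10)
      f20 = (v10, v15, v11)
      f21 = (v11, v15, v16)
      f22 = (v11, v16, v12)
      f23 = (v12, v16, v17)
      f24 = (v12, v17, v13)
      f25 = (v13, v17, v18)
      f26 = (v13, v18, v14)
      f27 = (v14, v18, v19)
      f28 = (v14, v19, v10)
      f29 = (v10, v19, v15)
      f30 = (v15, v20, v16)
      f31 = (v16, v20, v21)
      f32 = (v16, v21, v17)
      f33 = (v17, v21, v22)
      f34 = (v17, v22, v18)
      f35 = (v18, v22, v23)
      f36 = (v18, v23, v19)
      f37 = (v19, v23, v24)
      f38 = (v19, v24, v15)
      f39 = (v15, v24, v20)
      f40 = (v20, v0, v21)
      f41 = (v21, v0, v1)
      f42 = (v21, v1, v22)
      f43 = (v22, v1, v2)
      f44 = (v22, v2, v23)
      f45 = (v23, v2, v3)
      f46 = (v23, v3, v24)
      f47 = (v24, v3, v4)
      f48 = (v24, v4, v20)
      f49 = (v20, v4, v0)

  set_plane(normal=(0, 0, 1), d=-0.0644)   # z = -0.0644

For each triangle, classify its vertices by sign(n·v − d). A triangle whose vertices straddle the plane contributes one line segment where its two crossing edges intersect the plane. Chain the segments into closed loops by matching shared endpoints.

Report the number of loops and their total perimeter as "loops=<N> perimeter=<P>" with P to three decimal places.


Straddling triangles (20 of 50):
  (v2,v7,v3) [++-] → (1.31341, 0.748885, -0.0644)–(1.8575, 0, -0.0644)  len=0.9257
  (v3,v7,v8) [-+-] → (1.31341, 0.748885, -0.0644)–(0.574, 1.7666, -0.0644)  len=1.2580
  (v4,v9,v0) [--+] → (2.9402, 0.238133, -0.0644)–(3.11321, 0, -0.0644)  len=0.2943
  (v0,v9,v5) [+-+] → (2.9402, 0.238133, -0.0644)–(0.962046, 2.96081, -0.0644)  len=3.3654
  (v7,v12,v8) [++-] → (-0.306383, 1.48054, -0.0644)–(0.574, 1.7666, -0.0644)  len=0.9257
  (v8,v12,v13) [-+-] → (-0.306383, 1.48054, -0.0644)–(-1.5028, 1.0918, -0.0644)  len=1.2580
  (v9,v14,v5) [--+] → (0.682101, 2.86985, -0.0644)–(0.962046, 2.96081, -0.0644)  len=0.2944
  (v5,v14,v10) [+-+] → (0.682101, 2.86985, -0.0644)–(-2.51865, 1.8299, -0.0644)  len=3.3655
  (v12,v17,v13) [++-] → (-1.5028, 0.166143, -0.0644)–(-1.5028, 1.0918, -0.0644)  len=0.9257
  (v13,v17,v18) [-+-] → (-1.5028, 0.166143, -0.0644)–(-1.5028, -1.0918, -0.0644)  len=1.2579
  (v14,v19,v10) [--+] → (-2.51865, 1.53555, -0.0644)–(-2.51865, 1.8299, -0.0644)  len=0.2944
  (v10,v19,v15) [+-+] → (-2.51865, 1.53555, -0.0644)–(-2.51865, -1.8299, -0.0644)  len=3.3655
  (v17,v22,v18) [++-] → (-0.622417, -1.37786, -0.0644)–(-1.5028, -1.0918, -0.0644)  len=0.9257
  (v18,v22,v23) [-+-] → (-0.622417, -1.37786, -0.0644)–(0.574, -1.7666, -0.0644)  len=1.2580
  (v19,v24,v15) [--+] → (-2.2387, -1.92086, -0.0644)–(-2.51865, -1.8299, -0.0644)  len=0.2944
  (v15,v24,v20) [+-+] → (-2.2387, -1.92086, -0.0644)–(0.962046, -2.96081, -0.0644)  len=3.3655
  (v22,v2,v23) [++-] → (1.11809, -1.01772, -0.0644)–(0.574, -1.7666, -0.0644)  len=0.9257
  (v23,v2,v3) [-+-] → (1.11809, -1.01772, -0.0644)–(1.8575, 0, -0.0644)  len=1.2580
  (v24,v4,v20) [--+] → (1.13505, -2.72268, -0.0644)–(0.962046, -2.96081, -0.0644)  len=0.2943
  (v20,v4,v0) [+-+] → (1.13505, -2.72268, -0.0644)–(3.11321, 0, -0.0644)  len=3.3654

Chained into 2 loop(s):
  loop 1: 10 segments, perimeter = 10.9182
  loop 2: 10 segments, perimeter = 18.2990
Total perimeter = 29.217

loops=2 perimeter=29.217


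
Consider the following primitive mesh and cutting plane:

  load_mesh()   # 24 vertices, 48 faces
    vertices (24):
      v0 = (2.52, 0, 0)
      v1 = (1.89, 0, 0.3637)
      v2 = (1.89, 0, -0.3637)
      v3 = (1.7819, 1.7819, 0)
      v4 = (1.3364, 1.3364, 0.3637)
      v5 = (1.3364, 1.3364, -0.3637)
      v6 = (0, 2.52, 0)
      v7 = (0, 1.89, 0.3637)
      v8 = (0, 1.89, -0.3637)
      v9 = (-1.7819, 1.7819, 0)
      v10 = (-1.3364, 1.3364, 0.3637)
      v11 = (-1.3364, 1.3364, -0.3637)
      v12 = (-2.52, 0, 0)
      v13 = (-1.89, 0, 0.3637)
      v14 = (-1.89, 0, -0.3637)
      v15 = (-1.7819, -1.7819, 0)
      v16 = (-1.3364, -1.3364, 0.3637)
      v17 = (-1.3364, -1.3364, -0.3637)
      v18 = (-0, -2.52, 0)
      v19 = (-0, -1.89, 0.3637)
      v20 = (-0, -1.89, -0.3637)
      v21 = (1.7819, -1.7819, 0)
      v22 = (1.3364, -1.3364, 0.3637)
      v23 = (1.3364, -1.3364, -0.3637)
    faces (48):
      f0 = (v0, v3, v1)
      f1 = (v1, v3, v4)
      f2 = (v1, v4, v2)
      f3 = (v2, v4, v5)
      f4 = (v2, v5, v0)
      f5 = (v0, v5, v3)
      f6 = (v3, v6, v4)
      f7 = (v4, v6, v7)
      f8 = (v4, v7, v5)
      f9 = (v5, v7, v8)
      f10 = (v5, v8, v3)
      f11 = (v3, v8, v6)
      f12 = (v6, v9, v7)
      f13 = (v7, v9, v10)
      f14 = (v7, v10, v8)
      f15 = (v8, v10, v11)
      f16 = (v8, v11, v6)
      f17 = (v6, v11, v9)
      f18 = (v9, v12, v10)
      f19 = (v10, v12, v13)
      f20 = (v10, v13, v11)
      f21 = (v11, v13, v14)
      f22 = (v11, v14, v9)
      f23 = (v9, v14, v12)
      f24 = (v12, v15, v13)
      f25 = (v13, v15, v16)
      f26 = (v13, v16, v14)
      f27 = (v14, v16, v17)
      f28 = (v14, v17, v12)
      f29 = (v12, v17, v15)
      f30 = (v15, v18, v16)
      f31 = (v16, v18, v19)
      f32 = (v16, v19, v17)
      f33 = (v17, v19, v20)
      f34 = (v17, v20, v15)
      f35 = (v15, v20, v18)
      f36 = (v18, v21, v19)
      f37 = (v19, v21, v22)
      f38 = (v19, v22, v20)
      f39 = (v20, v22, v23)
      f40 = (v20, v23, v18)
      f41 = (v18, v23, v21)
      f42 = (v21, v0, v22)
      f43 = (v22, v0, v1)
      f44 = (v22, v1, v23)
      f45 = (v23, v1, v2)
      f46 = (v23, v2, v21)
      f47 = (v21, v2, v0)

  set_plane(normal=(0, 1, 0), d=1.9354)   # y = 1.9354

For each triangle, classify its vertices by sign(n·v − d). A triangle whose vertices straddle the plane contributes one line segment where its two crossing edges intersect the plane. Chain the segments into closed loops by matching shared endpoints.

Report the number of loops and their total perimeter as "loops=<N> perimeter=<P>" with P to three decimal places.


loops=1 perimeter=5.804

Straddling triangles (6 of 48):
  (v3,v6,v4) [-+-] → (1.41132, 1.9354, 0)–(0.66007, 1.9354, 0.179638)  len=0.7724
  (v4,v6,v7) [-+-] → (0.66007, 1.9354, 0.179638)–(0, 1.9354, 0.337491)  len=0.6787
  (v3,v8,v6) [--+] → (0, 1.9354, -0.337491)–(1.41132, 1.9354, 0)  len=1.4511
  (v6,v9,v7) [+--] → (-1.41132, 1.9354, 0)–(0, 1.9354, 0.337491)  len=1.4511
  (v8,v11,v6) [--+] → (-0.66007, 1.9354, -0.179638)–(0, 1.9354, -0.337491)  len=0.6787
  (v6,v11,v9) [+--] → (-0.66007, 1.9354, -0.179638)–(-1.41132, 1.9354, 0)  len=0.7724

Chained into 1 loop(s):
  loop 1: 6 segments, perimeter = 5.8045
Total perimeter = 5.804


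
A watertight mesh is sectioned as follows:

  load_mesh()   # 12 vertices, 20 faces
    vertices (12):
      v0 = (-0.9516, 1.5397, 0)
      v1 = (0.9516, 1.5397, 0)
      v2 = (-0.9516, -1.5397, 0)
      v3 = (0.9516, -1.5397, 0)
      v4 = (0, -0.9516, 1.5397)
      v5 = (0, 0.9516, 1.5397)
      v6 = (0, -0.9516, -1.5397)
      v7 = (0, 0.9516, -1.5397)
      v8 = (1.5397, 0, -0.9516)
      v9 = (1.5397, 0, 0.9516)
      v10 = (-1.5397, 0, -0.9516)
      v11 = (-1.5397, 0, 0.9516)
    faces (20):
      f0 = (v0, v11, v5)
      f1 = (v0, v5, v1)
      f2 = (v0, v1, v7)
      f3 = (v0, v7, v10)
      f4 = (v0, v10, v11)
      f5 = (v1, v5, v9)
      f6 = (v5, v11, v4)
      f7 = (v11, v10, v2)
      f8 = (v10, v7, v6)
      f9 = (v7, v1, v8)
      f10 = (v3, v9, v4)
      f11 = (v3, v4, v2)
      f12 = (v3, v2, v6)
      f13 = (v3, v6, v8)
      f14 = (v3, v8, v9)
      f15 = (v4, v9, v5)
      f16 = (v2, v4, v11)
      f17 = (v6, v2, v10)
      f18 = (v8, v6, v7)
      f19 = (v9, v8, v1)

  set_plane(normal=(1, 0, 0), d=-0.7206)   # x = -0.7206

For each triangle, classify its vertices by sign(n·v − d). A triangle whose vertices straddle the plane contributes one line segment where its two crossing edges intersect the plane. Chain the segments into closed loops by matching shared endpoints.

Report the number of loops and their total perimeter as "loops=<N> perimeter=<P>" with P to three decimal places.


Straddling triangles (10 of 20):
  (v0,v11,v5) [--+] → (-0.7206, 0.506239, 1.26446)–(-0.7206, 1.39694, 0.373761)  len=1.2596
  (v0,v5,v1) [-++] → (-0.7206, 1.39694, 0.373761)–(-0.7206, 1.5397, 0)  len=0.4001
  (v0,v1,v7) [-++] → (-0.7206, 1.5397, 0)–(-0.7206, 1.39694, -0.373761)  len=0.4001
  (v0,v7,v10) [-+-] → (-0.7206, 1.39694, -0.373761)–(-0.7206, 0.506239, -1.26446)  len=1.2596
  (v5,v11,v4) [+-+] → (-0.7206, 0.506239, 1.26446)–(-0.7206, -0.506239, 1.26446)  len=1.0125
  (v10,v7,v6) [-++] → (-0.7206, 0.506239, -1.26446)–(-0.7206, -0.506239, -1.26446)  len=1.0125
  (v3,v4,v2) [++-] → (-0.7206, -1.39694, 0.373761)–(-0.7206, -1.5397, 0)  len=0.4001
  (v3,v2,v6) [+-+] → (-0.7206, -1.5397, 0)–(-0.7206, -1.39694, -0.373761)  len=0.4001
  (v2,v4,v11) [-+-] → (-0.7206, -1.39694, 0.373761)–(-0.7206, -0.506239, 1.26446)  len=1.2596
  (v6,v2,v10) [+--] → (-0.7206, -1.39694, -0.373761)–(-0.7206, -0.506239, -1.26446)  len=1.2596

Chained into 1 loop(s):
  loop 1: 10 segments, perimeter = 8.6639
Total perimeter = 8.664

loops=1 perimeter=8.664


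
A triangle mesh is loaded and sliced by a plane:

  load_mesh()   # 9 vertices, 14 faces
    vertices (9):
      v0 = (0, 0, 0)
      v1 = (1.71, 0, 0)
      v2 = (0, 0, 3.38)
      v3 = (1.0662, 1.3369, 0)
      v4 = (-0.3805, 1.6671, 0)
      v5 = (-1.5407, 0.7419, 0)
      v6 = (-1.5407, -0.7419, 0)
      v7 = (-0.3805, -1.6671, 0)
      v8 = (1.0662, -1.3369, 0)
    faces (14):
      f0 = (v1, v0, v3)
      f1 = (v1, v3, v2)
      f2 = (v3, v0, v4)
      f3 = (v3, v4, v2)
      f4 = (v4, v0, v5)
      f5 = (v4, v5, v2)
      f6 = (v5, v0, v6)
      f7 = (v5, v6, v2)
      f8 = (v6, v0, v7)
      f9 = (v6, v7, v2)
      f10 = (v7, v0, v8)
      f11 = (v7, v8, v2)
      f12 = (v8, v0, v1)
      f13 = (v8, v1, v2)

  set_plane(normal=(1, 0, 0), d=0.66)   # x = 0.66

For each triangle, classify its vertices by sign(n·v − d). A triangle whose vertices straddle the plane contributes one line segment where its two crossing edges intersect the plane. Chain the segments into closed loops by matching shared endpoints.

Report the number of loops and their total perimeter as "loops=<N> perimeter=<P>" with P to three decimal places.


loops=1 perimeter=7.987

Straddling triangles (8 of 14):
  (v1,v0,v3) [+-+] → (0.66, 0, 0)–(0.66, 0.827569, 0)  len=0.8276
  (v1,v3,v2) [++-] → (0.66, 0.827569, 1.28771)–(0.66, 0, 2.07544)  len=1.1425
  (v3,v0,v4) [+--] → (0.66, 0.827569, 0)–(0.66, 1.42961, 0)  len=0.6020
  (v3,v4,v2) [+--] → (0.66, 1.42961, 0)–(0.66, 0.827569, 1.28771)  len=1.4215
  (v7,v0,v8) [--+] → (0.66, -0.827569, 0)–(0.66, -1.42961, 0)  len=0.6020
  (v7,v8,v2) [-+-] → (0.66, -1.42961, 0)–(0.66, -0.827569, 1.28771)  len=1.4215
  (v8,v0,v1) [+-+] → (0.66, -0.827569, 0)–(0.66, 0, 0)  len=0.8276
  (v8,v1,v2) [++-] → (0.66, 0, 2.07544)–(0.66, -0.827569, 1.28771)  len=1.1425

Chained into 1 loop(s):
  loop 1: 8 segments, perimeter = 7.9873
Total perimeter = 7.987


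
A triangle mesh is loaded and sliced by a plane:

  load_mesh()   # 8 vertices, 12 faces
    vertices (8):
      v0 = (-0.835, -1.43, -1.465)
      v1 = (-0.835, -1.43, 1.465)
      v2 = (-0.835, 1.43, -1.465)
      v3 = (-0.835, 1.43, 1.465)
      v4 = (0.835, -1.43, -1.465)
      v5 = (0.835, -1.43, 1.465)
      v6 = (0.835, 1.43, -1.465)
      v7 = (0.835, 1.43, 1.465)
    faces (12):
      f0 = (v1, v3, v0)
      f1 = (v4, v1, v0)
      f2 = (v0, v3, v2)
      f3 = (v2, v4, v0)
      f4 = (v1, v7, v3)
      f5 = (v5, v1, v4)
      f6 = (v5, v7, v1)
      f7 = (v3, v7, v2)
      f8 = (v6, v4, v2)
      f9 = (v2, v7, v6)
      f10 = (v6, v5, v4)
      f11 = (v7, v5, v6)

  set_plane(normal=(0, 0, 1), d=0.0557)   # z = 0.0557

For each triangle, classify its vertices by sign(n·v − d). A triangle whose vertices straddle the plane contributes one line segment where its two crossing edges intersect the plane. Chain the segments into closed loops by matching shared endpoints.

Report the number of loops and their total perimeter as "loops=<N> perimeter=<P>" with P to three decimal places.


loops=1 perimeter=9.060

Straddling triangles (8 of 12):
  (v1,v3,v0) [++-] → (-0.835, 0.0543693, 0.0557)–(-0.835, -1.43, 0.0557)  len=1.4844
  (v4,v1,v0) [-+-] → (-0.0317471, -1.43, 0.0557)–(-0.835, -1.43, 0.0557)  len=0.8033
  (v0,v3,v2) [-+-] → (-0.835, 0.0543693, 0.0557)–(-0.835, 1.43, 0.0557)  len=1.3756
  (v5,v1,v4) [++-] → (-0.0317471, -1.43, 0.0557)–(0.835, -1.43, 0.0557)  len=0.8667
  (v3,v7,v2) [++-] → (0.0317471, 1.43, 0.0557)–(-0.835, 1.43, 0.0557)  len=0.8667
  (v2,v7,v6) [-+-] → (0.0317471, 1.43, 0.0557)–(0.835, 1.43, 0.0557)  len=0.8033
  (v6,v5,v4) [-+-] → (0.835, -0.0543693, 0.0557)–(0.835, -1.43, 0.0557)  len=1.3756
  (v7,v5,v6) [++-] → (0.835, -0.0543693, 0.0557)–(0.835, 1.43, 0.0557)  len=1.4844

Chained into 1 loop(s):
  loop 1: 8 segments, perimeter = 9.0600
Total perimeter = 9.060


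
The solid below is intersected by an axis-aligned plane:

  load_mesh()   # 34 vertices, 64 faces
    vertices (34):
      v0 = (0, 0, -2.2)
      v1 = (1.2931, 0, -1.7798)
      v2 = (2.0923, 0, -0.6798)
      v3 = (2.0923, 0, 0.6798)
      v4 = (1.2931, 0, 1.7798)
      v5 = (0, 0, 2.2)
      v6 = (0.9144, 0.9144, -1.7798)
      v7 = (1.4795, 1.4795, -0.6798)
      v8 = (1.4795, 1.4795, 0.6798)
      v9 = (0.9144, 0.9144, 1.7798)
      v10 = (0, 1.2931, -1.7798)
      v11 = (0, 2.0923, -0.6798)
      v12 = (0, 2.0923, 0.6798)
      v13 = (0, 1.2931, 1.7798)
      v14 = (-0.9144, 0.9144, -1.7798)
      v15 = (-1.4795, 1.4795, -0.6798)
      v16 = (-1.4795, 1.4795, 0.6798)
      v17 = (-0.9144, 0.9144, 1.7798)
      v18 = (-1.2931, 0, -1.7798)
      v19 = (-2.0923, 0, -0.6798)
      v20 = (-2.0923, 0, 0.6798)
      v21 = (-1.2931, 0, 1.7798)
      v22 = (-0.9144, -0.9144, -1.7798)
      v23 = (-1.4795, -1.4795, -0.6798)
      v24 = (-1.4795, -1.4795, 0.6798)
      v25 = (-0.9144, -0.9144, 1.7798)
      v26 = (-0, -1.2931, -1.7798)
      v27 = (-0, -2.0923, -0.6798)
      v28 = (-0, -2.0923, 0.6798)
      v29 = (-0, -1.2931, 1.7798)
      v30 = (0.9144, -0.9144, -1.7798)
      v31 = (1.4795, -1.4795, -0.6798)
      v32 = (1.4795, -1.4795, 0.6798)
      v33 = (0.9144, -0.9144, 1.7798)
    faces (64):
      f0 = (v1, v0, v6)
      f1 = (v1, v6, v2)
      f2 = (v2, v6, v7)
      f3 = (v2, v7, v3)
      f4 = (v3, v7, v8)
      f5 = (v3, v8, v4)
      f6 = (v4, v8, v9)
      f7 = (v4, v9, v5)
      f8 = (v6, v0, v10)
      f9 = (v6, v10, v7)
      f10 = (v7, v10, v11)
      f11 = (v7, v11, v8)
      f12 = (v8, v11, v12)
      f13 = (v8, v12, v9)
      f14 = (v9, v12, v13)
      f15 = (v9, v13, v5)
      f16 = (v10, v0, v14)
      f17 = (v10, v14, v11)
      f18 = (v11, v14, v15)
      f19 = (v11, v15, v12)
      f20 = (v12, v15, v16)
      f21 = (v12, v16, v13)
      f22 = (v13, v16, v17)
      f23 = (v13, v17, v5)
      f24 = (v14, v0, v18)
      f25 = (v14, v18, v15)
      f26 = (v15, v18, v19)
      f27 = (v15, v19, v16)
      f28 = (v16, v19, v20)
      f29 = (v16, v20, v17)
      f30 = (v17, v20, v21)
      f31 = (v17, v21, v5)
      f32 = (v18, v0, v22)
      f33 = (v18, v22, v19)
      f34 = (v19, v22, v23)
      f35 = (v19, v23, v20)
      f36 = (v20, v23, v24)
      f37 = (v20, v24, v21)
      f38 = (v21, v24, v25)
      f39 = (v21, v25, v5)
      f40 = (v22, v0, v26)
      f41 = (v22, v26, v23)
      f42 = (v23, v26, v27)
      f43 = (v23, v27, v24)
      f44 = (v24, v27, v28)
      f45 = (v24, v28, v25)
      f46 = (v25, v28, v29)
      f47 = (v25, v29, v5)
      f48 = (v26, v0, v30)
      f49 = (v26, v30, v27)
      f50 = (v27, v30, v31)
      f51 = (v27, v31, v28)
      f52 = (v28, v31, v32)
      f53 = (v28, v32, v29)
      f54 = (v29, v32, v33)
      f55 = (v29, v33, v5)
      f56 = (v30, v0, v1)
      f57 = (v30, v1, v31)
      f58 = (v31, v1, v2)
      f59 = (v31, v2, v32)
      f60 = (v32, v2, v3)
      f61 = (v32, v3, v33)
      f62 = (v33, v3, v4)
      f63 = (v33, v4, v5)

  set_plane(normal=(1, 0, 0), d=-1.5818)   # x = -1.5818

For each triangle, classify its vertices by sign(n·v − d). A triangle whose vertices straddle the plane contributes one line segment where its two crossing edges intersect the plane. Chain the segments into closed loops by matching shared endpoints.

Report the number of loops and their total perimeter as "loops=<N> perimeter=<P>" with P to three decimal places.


Straddling triangles (10 of 64):
  (v15,v18,v19) [++-] → (-1.5818, 0, -1.38244)–(-1.5818, 1.23251, -0.6798)  len=1.4187
  (v15,v19,v16) [+-+] → (-1.5818, 1.23251, -0.6798)–(-1.5818, 1.23251, 0.45283)  len=1.1326
  (v16,v19,v20) [+--] → (-1.5818, 1.23251, 0.45283)–(-1.5818, 1.23251, 0.6798)  len=0.2270
  (v16,v20,v17) [+-+] → (-1.5818, 1.23251, 0.6798)–(-1.5818, 0.3963, 1.15654)  len=0.9626
  (v17,v20,v21) [+-+] → (-1.5818, 0.3963, 1.15654)–(-1.5818, 0, 1.38244)  len=0.4562
  (v18,v22,v19) [++-] → (-1.5818, -0.3963, -1.15654)–(-1.5818, 0, -1.38244)  len=0.4562
  (v19,v22,v23) [-++] → (-1.5818, -0.3963, -1.15654)–(-1.5818, -1.23251, -0.6798)  len=0.9626
  (v19,v23,v20) [-+-] → (-1.5818, -1.23251, -0.6798)–(-1.5818, -1.23251, -0.45283)  len=0.2270
  (v20,v23,v24) [-++] → (-1.5818, -1.23251, -0.45283)–(-1.5818, -1.23251, 0.6798)  len=1.1326
  (v20,v24,v21) [-++] → (-1.5818, -1.23251, 0.6798)–(-1.5818, 0, 1.38244)  len=1.4187

Chained into 1 loop(s):
  loop 1: 10 segments, perimeter = 8.3941
Total perimeter = 8.394

loops=1 perimeter=8.394
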